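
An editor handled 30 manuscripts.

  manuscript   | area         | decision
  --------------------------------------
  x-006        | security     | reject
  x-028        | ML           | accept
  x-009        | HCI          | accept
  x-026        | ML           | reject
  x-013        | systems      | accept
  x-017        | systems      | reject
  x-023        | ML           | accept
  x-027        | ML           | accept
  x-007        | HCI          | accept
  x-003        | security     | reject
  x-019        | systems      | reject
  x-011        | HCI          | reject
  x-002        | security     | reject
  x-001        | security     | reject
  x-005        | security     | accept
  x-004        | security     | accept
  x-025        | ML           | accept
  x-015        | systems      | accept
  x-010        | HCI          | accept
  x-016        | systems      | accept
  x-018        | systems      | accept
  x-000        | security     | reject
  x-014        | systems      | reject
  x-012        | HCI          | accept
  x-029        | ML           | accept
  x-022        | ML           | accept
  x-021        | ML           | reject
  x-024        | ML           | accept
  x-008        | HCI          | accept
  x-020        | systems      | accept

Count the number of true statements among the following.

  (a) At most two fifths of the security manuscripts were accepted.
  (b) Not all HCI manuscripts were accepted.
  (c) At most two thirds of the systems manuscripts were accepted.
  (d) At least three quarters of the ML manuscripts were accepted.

(a) security: |A| = 7, |A ∩ B| = 2; needs |A ∩ B| / |A| ≤ 2/5 — true.
(b) HCI: |A| = 6, |A ∩ B| = 5; needs A ⊄ B (|A ∖ B| ≥ 1) — true.
(c) systems: |A| = 8, |A ∩ B| = 5; needs |A ∩ B| / |A| ≤ 2/3 — true.
(d) ML: |A| = 9, |A ∩ B| = 7; needs |A ∩ B| / |A| ≥ 3/4 — true.

4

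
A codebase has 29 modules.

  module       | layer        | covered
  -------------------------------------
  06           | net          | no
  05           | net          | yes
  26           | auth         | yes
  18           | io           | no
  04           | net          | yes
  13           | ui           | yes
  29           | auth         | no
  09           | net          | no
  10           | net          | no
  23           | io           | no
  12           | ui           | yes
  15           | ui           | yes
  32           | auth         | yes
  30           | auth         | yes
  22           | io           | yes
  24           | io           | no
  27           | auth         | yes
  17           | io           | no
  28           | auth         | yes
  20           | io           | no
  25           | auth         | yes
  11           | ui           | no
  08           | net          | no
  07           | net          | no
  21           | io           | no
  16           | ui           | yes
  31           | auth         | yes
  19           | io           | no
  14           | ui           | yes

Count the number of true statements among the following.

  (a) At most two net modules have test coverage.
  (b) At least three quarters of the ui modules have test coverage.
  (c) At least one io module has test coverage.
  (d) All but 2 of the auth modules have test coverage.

(a) net: |A| = 7, |A ∩ B| = 2; needs |A ∩ B| ≤ 2 — true.
(b) ui: |A| = 6, |A ∩ B| = 5; needs |A ∩ B| / |A| ≥ 3/4 — true.
(c) io: |A| = 8, |A ∩ B| = 1; needs A ∩ B ≠ ∅ (|A ∩ B| ≥ 1) — true.
(d) auth: |A| = 8, |A ∩ B| = 7; needs |A ∖ B| = 2 — false.

3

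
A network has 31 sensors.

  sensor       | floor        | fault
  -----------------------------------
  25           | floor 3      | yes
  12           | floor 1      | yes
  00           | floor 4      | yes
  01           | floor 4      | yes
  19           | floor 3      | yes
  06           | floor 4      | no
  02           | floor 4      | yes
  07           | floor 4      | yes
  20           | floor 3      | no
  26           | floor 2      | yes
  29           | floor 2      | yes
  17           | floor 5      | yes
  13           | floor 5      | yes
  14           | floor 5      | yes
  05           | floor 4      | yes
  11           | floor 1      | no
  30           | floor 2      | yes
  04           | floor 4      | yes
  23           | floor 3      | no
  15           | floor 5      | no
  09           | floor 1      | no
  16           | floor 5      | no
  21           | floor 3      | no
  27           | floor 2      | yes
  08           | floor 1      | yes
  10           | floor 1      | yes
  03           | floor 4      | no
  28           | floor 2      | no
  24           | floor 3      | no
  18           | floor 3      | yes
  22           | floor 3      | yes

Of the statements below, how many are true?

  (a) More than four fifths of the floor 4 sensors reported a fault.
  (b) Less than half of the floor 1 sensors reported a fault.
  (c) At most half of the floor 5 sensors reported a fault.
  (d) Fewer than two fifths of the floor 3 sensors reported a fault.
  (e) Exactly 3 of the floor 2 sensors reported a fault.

(a) floor 4: |A| = 8, |A ∩ B| = 6; needs |A ∩ B| / |A| > 4/5 — false.
(b) floor 1: |A| = 5, |A ∩ B| = 3; needs |A ∩ B| < |A ∖ B| — false.
(c) floor 5: |A| = 5, |A ∩ B| = 3; needs |A ∩ B| ≤ |A ∖ B| — false.
(d) floor 3: |A| = 8, |A ∩ B| = 4; needs |A ∩ B| / |A| < 2/5 — false.
(e) floor 2: |A| = 5, |A ∩ B| = 4; needs |A ∩ B| = 3 — false.

0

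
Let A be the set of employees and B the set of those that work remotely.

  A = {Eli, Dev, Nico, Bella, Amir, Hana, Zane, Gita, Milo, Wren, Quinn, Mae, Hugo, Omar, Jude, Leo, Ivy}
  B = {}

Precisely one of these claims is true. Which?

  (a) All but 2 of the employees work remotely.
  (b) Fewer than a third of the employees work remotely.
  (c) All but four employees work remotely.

(b)

|A| = 17, |A ∩ B| = 0, |A ∖ B| = 17.
(a) requires |A ∖ B| = 2: false.
(b) requires |A ∩ B| / |A| < 1/3: true.
(c) requires |A ∖ B| = 4: false.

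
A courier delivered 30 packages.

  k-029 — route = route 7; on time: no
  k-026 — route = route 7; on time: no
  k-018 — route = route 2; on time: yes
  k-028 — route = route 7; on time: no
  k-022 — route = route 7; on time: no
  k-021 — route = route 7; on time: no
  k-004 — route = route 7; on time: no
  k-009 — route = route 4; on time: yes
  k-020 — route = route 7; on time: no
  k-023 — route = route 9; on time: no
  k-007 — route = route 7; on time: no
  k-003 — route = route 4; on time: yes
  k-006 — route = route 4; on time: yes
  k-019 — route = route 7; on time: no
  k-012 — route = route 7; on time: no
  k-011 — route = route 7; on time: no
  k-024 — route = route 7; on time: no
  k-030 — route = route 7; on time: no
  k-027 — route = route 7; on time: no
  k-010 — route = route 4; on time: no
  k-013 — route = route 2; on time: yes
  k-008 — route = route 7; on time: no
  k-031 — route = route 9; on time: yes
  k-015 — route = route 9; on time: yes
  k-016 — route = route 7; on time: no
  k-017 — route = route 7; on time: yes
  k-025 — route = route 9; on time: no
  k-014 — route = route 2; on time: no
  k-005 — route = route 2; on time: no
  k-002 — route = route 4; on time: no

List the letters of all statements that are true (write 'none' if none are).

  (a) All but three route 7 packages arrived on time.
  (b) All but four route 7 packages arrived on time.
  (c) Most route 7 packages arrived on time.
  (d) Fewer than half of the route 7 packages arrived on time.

(d)

|A| = 17, |A ∩ B| = 1, |A ∖ B| = 16.
(a) |A ∖ B| = 3: fails.
(b) |A ∖ B| = 4: fails.
(c) |A ∩ B| > |A ∖ B|: fails.
(d) |A ∩ B| < |A ∖ B|: holds.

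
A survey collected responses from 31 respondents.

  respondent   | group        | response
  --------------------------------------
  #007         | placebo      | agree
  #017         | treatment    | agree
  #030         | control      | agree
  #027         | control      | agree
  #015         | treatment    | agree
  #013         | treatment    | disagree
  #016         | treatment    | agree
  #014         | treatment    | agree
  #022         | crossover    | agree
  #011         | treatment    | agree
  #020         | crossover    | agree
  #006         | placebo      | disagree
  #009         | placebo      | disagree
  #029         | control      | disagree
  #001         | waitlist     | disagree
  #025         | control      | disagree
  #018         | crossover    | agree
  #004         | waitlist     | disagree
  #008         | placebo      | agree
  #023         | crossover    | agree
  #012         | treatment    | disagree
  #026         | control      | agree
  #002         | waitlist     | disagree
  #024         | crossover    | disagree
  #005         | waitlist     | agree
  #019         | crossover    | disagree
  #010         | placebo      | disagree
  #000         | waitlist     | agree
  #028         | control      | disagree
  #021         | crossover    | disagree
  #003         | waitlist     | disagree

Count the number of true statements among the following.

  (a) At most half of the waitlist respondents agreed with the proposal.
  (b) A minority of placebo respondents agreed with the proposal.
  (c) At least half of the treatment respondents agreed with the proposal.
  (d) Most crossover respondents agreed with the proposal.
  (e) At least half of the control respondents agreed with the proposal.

5

(a) waitlist: |A| = 6, |A ∩ B| = 2; needs |A ∩ B| ≤ |A ∖ B| — true.
(b) placebo: |A| = 5, |A ∩ B| = 2; needs |A ∩ B| < |A ∖ B| — true.
(c) treatment: |A| = 7, |A ∩ B| = 5; needs |A ∩ B| ≥ |A ∖ B| — true.
(d) crossover: |A| = 7, |A ∩ B| = 4; needs |A ∩ B| > |A ∖ B| — true.
(e) control: |A| = 6, |A ∩ B| = 3; needs |A ∩ B| ≥ |A ∖ B| — true.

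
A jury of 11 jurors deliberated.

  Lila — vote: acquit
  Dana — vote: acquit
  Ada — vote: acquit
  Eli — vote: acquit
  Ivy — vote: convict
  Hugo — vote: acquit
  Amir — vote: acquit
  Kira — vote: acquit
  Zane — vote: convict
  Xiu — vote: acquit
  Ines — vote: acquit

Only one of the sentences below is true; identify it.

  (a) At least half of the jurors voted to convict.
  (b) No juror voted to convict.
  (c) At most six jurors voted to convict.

|A| = 11, |A ∩ B| = 2, |A ∖ B| = 9.
(a) requires |A ∩ B| ≥ |A ∖ B|: false.
(b) requires A ∩ B = ∅ (|A ∩ B| = 0): false.
(c) requires |A ∩ B| ≤ 6: true.

(c)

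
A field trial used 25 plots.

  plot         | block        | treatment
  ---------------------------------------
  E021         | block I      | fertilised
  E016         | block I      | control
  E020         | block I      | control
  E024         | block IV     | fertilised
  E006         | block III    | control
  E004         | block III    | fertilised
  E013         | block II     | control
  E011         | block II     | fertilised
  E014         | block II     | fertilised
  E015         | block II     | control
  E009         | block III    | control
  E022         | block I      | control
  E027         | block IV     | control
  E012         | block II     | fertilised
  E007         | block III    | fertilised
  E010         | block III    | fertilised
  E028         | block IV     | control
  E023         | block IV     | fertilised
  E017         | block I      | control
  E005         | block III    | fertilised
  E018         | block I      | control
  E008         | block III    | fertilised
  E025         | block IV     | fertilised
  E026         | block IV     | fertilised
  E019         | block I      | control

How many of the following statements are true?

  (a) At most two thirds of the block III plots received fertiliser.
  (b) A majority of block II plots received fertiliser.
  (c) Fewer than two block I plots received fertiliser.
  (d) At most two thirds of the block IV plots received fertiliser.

(a) block III: |A| = 7, |A ∩ B| = 5; needs |A ∩ B| / |A| ≤ 2/3 — false.
(b) block II: |A| = 5, |A ∩ B| = 3; needs |A ∩ B| > |A ∖ B| — true.
(c) block I: |A| = 7, |A ∩ B| = 1; needs |A ∩ B| < 2 — true.
(d) block IV: |A| = 6, |A ∩ B| = 4; needs |A ∩ B| / |A| ≤ 2/3 — true.

3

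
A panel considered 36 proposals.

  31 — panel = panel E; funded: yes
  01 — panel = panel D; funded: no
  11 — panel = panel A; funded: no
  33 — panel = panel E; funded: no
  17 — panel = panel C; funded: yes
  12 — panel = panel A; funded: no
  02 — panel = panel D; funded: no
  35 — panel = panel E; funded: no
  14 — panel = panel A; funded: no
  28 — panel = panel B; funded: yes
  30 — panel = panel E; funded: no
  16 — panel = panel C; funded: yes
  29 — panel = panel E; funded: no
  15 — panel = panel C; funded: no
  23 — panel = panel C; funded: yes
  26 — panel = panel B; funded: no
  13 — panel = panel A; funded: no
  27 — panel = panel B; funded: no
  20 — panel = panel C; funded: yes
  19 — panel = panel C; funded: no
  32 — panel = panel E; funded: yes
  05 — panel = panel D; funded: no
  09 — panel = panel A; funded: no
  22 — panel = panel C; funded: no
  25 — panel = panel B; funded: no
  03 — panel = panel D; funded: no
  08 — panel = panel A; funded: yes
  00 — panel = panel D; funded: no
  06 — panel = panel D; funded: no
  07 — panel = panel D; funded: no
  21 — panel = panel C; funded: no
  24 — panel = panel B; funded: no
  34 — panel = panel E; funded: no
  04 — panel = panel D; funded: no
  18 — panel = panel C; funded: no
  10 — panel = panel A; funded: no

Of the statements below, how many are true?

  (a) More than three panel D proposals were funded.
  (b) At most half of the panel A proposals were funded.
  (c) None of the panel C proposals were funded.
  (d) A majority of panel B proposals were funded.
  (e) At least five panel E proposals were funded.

1

(a) panel D: |A| = 8, |A ∩ B| = 0; needs |A ∩ B| > 3 — false.
(b) panel A: |A| = 7, |A ∩ B| = 1; needs |A ∩ B| ≤ |A ∖ B| — true.
(c) panel C: |A| = 9, |A ∩ B| = 4; needs A ∩ B = ∅ (|A ∩ B| = 0) — false.
(d) panel B: |A| = 5, |A ∩ B| = 1; needs |A ∩ B| > |A ∖ B| — false.
(e) panel E: |A| = 7, |A ∩ B| = 2; needs |A ∩ B| ≥ 5 — false.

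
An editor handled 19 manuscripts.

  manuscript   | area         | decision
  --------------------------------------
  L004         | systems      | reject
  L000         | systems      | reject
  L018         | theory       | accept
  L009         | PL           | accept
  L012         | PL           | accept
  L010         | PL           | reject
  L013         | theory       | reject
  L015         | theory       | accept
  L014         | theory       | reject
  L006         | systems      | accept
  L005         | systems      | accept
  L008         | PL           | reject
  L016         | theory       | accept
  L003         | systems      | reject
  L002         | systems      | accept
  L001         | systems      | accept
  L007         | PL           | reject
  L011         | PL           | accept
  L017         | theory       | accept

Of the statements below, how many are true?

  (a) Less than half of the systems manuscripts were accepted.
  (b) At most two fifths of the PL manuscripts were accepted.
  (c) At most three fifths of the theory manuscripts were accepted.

(a) systems: |A| = 7, |A ∩ B| = 4; needs |A ∩ B| < |A ∖ B| — false.
(b) PL: |A| = 6, |A ∩ B| = 3; needs |A ∩ B| / |A| ≤ 2/5 — false.
(c) theory: |A| = 6, |A ∩ B| = 4; needs |A ∩ B| / |A| ≤ 3/5 — false.

0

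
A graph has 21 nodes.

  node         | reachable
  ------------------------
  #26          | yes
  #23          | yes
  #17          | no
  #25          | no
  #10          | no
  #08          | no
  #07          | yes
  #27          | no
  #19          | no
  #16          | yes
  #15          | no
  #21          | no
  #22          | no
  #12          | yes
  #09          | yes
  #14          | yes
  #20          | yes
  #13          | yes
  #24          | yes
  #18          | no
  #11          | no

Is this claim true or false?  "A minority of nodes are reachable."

True

The determiner here denotes the relation: |A ∩ B| < |A ∖ B|.
|A| = 21, |A ∩ B| = 10, |A ∖ B| = 11.
10 < 11, so the statement is true.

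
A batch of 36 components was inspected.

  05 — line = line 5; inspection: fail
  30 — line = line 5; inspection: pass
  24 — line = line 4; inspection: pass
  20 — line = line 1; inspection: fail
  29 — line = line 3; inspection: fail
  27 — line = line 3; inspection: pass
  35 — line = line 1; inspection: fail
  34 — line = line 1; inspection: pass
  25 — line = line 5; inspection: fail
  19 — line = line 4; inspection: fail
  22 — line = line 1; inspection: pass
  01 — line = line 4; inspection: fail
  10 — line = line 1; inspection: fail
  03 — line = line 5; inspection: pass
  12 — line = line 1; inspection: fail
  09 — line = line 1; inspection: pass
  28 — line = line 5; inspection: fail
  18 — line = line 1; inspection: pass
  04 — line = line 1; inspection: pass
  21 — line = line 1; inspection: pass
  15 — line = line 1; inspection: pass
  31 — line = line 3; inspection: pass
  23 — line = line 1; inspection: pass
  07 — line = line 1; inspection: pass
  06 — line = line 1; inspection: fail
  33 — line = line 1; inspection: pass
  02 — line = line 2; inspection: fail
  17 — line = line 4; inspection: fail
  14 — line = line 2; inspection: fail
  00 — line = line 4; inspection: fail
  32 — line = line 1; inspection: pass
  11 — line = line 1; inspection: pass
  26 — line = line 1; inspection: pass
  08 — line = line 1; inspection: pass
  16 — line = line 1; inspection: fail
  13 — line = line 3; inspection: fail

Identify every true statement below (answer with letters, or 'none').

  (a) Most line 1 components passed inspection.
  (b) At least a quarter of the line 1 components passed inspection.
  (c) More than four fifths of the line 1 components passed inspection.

|A| = 20, |A ∩ B| = 14, |A ∖ B| = 6.
(a) |A ∩ B| > |A ∖ B|: holds.
(b) |A ∩ B| / |A| ≥ 1/4: holds.
(c) |A ∩ B| / |A| > 4/5: fails.

(a), (b)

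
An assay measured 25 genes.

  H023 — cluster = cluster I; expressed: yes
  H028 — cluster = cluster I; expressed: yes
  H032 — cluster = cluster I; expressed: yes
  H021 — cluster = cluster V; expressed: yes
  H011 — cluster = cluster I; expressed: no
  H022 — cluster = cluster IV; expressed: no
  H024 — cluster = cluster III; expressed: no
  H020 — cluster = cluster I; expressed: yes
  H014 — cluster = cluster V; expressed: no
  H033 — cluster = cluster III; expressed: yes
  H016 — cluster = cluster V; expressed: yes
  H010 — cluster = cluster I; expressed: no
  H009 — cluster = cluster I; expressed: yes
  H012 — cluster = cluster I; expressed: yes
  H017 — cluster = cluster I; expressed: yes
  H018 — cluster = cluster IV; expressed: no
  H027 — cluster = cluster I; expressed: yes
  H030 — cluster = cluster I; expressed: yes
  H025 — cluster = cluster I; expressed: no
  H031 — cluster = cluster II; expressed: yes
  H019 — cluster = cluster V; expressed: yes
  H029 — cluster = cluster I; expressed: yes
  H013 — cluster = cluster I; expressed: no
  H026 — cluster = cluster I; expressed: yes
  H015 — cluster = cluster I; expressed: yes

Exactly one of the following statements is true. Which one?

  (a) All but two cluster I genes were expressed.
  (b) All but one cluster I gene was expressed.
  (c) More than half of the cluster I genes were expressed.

|A| = 16, |A ∩ B| = 12, |A ∖ B| = 4.
(a) requires |A ∖ B| = 2: false.
(b) requires |A ∖ B| = 1: false.
(c) requires |A ∩ B| > |A ∖ B|: true.

(c)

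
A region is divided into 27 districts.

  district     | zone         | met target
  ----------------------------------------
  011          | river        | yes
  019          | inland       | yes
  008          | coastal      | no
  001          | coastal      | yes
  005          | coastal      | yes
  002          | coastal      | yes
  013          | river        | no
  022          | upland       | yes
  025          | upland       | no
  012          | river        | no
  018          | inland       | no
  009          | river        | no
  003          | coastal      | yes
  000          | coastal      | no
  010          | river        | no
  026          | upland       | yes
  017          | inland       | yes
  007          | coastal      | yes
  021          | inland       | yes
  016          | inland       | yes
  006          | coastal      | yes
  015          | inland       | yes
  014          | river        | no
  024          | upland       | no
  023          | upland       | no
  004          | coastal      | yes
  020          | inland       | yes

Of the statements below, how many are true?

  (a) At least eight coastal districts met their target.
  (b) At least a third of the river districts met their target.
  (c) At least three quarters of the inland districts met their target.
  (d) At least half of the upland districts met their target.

(a) coastal: |A| = 9, |A ∩ B| = 7; needs |A ∩ B| ≥ 8 — false.
(b) river: |A| = 6, |A ∩ B| = 1; needs |A ∩ B| / |A| ≥ 1/3 — false.
(c) inland: |A| = 7, |A ∩ B| = 6; needs |A ∩ B| / |A| ≥ 3/4 — true.
(d) upland: |A| = 5, |A ∩ B| = 2; needs |A ∩ B| ≥ |A ∖ B| — false.

1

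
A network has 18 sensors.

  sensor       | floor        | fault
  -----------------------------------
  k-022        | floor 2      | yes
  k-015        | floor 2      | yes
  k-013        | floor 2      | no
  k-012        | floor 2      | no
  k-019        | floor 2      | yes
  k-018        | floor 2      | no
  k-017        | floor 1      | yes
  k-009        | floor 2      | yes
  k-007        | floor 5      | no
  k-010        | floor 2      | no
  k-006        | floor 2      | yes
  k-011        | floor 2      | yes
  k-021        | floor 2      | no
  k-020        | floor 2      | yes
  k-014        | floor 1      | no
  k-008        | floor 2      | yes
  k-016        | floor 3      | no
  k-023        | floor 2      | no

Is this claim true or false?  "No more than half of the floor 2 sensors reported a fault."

Truth condition: |A ∩ B| ≤ |A ∖ B|.
A (the restrictor) = {k-022, k-015, k-013, k-012, k-019, k-018, k-009, k-010, k-006, k-011, k-021, k-020, k-008, k-023}, |A| = 14.
A ∩ B = {k-022, k-015, k-019, k-009, k-006, k-011, k-020, k-008}, so |A ∩ B| = 8.
A ∖ B = {k-013, k-012, k-018, k-010, k-021, k-023}, so |A ∖ B| = 6.
8 > 6, so the statement is false.

False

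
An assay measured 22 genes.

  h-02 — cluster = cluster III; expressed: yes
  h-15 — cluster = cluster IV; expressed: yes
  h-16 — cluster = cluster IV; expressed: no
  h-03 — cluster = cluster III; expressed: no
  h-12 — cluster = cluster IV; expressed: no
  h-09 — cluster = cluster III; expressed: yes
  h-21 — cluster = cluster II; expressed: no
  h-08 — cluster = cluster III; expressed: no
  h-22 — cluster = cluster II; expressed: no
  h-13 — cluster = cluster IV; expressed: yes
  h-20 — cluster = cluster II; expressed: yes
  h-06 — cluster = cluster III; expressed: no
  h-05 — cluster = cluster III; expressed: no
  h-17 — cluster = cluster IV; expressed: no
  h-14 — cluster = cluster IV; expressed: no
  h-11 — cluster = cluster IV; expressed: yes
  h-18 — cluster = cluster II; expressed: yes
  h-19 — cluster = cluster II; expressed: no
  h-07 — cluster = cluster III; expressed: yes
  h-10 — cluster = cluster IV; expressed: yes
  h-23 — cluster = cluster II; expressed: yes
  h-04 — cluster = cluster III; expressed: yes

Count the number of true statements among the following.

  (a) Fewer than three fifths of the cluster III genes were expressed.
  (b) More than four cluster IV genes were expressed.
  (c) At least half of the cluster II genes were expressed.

2

(a) cluster III: |A| = 8, |A ∩ B| = 4; needs |A ∩ B| / |A| < 3/5 — true.
(b) cluster IV: |A| = 8, |A ∩ B| = 4; needs |A ∩ B| > 4 — false.
(c) cluster II: |A| = 6, |A ∩ B| = 3; needs |A ∩ B| ≥ |A ∖ B| — true.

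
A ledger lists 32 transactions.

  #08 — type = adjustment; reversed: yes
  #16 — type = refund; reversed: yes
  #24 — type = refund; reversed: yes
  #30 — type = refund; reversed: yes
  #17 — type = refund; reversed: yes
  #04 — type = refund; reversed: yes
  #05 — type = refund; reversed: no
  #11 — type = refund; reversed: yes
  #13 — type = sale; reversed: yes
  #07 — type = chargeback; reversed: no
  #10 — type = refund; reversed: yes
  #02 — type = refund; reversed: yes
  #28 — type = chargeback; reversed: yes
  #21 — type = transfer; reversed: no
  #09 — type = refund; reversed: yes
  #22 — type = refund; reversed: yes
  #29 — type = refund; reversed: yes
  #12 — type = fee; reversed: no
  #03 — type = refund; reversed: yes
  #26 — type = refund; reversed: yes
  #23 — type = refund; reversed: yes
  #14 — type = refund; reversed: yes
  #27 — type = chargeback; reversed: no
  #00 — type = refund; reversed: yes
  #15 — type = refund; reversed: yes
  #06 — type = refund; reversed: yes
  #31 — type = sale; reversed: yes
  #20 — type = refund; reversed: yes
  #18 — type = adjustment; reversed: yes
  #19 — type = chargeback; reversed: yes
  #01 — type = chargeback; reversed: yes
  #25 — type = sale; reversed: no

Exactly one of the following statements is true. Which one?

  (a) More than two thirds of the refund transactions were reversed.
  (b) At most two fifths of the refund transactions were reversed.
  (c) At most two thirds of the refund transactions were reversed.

|A| = 20, |A ∩ B| = 19, |A ∖ B| = 1.
(a) requires |A ∩ B| / |A| > 2/3: true.
(b) requires |A ∩ B| / |A| ≤ 2/5: false.
(c) requires |A ∩ B| / |A| ≤ 2/3: false.

(a)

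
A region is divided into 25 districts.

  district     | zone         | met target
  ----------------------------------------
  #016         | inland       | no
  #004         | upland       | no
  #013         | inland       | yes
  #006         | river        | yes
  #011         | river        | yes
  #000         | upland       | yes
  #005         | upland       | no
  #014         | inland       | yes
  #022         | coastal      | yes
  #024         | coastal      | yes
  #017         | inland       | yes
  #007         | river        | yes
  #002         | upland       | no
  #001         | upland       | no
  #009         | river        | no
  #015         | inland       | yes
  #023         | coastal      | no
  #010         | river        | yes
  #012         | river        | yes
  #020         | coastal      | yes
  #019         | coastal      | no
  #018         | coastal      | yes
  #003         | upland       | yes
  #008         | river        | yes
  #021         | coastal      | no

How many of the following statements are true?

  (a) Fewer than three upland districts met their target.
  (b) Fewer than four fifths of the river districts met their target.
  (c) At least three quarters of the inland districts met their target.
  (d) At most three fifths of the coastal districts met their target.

3

(a) upland: |A| = 6, |A ∩ B| = 2; needs |A ∩ B| < 3 — true.
(b) river: |A| = 7, |A ∩ B| = 6; needs |A ∩ B| / |A| < 4/5 — false.
(c) inland: |A| = 5, |A ∩ B| = 4; needs |A ∩ B| / |A| ≥ 3/4 — true.
(d) coastal: |A| = 7, |A ∩ B| = 4; needs |A ∩ B| / |A| ≤ 3/5 — true.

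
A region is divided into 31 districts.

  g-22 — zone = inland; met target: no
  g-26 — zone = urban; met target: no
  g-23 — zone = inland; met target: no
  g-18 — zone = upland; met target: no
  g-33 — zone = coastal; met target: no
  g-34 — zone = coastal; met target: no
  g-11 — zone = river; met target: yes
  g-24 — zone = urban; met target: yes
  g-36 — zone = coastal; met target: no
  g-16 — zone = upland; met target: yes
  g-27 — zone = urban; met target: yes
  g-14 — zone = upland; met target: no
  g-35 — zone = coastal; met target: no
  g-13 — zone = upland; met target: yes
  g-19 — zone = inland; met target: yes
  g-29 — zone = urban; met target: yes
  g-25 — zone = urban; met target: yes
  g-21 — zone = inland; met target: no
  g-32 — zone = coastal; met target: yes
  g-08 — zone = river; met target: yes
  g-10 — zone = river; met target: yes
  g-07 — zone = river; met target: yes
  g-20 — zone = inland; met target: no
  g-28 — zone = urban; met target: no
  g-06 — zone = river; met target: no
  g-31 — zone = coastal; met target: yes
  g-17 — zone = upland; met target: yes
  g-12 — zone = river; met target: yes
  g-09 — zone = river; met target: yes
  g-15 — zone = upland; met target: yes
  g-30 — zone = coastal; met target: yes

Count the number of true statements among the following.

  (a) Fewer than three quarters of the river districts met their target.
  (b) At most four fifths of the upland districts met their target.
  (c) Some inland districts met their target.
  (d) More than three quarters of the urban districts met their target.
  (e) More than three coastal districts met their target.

(a) river: |A| = 7, |A ∩ B| = 6; needs |A ∩ B| / |A| < 3/4 — false.
(b) upland: |A| = 6, |A ∩ B| = 4; needs |A ∩ B| / |A| ≤ 4/5 — true.
(c) inland: |A| = 5, |A ∩ B| = 1; needs A ∩ B ≠ ∅ (|A ∩ B| ≥ 1) — true.
(d) urban: |A| = 6, |A ∩ B| = 4; needs |A ∩ B| / |A| > 3/4 — false.
(e) coastal: |A| = 7, |A ∩ B| = 3; needs |A ∩ B| > 3 — false.

2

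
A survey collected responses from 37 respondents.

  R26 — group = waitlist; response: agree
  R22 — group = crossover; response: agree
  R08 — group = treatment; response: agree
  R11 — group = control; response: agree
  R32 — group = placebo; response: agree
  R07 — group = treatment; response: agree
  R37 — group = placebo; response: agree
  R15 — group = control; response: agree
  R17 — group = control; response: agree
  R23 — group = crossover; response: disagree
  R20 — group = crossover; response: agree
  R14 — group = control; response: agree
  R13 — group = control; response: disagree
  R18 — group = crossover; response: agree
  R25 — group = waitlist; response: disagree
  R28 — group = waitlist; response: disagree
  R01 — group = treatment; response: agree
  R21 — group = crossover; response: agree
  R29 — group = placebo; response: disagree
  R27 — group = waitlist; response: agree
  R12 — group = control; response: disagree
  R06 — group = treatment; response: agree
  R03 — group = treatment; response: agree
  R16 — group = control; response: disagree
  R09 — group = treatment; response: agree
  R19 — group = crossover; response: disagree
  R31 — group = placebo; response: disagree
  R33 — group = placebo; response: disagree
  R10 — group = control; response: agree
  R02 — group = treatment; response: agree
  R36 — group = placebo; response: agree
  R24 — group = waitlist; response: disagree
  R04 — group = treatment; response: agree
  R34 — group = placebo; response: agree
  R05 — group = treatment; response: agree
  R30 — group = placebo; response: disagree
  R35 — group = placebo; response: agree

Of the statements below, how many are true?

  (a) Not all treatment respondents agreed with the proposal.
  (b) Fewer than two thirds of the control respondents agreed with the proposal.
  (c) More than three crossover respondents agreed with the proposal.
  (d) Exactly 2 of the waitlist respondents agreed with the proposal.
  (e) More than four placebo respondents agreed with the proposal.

4

(a) treatment: |A| = 9, |A ∩ B| = 9; needs A ⊄ B (|A ∖ B| ≥ 1) — false.
(b) control: |A| = 8, |A ∩ B| = 5; needs |A ∩ B| / |A| < 2/3 — true.
(c) crossover: |A| = 6, |A ∩ B| = 4; needs |A ∩ B| > 3 — true.
(d) waitlist: |A| = 5, |A ∩ B| = 2; needs |A ∩ B| = 2 — true.
(e) placebo: |A| = 9, |A ∩ B| = 5; needs |A ∩ B| > 4 — true.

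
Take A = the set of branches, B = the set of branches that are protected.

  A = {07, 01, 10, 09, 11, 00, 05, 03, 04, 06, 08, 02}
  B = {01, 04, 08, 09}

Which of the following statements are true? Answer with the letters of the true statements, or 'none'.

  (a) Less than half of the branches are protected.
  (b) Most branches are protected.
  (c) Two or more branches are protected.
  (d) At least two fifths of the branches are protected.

|A| = 12, |A ∩ B| = 4, |A ∖ B| = 8.
(a) |A ∩ B| < |A ∖ B|: holds.
(b) |A ∩ B| > |A ∖ B|: fails.
(c) |A ∩ B| ≥ 2: holds.
(d) |A ∩ B| / |A| ≥ 2/5: fails.

(a), (c)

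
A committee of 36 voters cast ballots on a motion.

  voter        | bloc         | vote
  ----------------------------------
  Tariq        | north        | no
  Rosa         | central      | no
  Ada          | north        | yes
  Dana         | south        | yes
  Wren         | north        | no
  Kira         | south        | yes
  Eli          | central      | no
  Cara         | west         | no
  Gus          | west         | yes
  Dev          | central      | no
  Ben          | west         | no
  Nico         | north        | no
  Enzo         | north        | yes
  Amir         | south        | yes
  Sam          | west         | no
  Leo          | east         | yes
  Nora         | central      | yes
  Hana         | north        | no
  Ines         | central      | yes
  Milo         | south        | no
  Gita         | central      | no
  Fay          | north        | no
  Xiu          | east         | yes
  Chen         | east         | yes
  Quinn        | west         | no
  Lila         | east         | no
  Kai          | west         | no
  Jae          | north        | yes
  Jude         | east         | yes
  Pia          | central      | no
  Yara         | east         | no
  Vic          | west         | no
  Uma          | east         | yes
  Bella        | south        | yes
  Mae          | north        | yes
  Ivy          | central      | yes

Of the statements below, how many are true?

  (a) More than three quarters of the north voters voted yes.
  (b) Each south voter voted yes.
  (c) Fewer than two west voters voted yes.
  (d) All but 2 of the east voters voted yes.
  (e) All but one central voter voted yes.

(a) north: |A| = 9, |A ∩ B| = 4; needs |A ∩ B| / |A| > 3/4 — false.
(b) south: |A| = 5, |A ∩ B| = 4; needs A ⊆ B, i.e. every element of A is in B (|A ∖ B| = 0) — false.
(c) west: |A| = 7, |A ∩ B| = 1; needs |A ∩ B| < 2 — true.
(d) east: |A| = 7, |A ∩ B| = 5; needs |A ∖ B| = 2 — true.
(e) central: |A| = 8, |A ∩ B| = 3; needs |A ∖ B| = 1 — false.

2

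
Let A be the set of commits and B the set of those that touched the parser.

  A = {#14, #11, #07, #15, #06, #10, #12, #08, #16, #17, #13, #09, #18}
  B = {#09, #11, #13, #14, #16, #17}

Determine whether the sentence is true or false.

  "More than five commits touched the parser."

True

'More than five commits touched the parser' holds iff |A ∩ B| > 5.
A (the restrictor) = {#14, #11, #07, #15, #06, #10, #12, #08, #16, #17, #13, #09, #18}, |A| = 13.
A ∩ B = {#14, #11, #16, #17, #13, #09}, so |A ∩ B| = 6.
|A ∩ B| = 6, so the statement is true.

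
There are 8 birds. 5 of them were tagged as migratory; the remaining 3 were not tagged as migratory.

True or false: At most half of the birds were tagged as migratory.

False

'At most half of the birds were tagged as migratory' holds iff |A ∩ B| ≤ |A ∖ B|.
|A| = 8, |A ∩ B| = 5, |A ∖ B| = 3.
5 > 3, so the statement is false.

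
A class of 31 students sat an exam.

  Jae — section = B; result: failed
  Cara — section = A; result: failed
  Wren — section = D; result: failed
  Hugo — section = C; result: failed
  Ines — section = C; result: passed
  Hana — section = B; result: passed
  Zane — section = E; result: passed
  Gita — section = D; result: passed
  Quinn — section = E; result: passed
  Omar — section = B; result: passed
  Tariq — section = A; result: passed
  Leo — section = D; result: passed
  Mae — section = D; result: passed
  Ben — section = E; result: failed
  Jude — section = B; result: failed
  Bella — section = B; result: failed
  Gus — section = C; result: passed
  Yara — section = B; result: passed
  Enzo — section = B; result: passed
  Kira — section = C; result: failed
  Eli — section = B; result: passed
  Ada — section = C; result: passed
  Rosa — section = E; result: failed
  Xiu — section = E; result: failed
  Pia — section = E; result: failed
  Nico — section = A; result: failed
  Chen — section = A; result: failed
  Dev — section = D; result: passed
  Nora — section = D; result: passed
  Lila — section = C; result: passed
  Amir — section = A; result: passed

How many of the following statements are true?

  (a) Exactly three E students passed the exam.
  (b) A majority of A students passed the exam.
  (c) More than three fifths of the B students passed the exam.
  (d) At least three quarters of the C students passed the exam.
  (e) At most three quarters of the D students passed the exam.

1

(a) E: |A| = 6, |A ∩ B| = 2; needs |A ∩ B| = 3 — false.
(b) A: |A| = 5, |A ∩ B| = 2; needs |A ∩ B| > |A ∖ B| — false.
(c) B: |A| = 8, |A ∩ B| = 5; needs |A ∩ B| / |A| > 3/5 — true.
(d) C: |A| = 6, |A ∩ B| = 4; needs |A ∩ B| / |A| ≥ 3/4 — false.
(e) D: |A| = 6, |A ∩ B| = 5; needs |A ∩ B| / |A| ≤ 3/4 — false.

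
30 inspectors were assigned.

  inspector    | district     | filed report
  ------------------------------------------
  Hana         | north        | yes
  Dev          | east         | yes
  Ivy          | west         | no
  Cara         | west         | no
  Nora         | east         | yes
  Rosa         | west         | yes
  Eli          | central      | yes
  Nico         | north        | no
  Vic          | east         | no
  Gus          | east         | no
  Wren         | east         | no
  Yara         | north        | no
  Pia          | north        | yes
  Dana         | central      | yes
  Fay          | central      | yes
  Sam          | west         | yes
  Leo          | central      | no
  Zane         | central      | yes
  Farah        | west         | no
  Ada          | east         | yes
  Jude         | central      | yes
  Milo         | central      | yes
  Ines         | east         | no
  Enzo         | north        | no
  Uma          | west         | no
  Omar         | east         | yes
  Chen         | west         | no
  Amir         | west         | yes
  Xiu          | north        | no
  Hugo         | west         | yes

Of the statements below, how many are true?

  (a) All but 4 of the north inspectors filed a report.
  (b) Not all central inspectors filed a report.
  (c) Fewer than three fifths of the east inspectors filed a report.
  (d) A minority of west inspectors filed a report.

4

(a) north: |A| = 6, |A ∩ B| = 2; needs |A ∖ B| = 4 — true.
(b) central: |A| = 7, |A ∩ B| = 6; needs A ⊄ B (|A ∖ B| ≥ 1) — true.
(c) east: |A| = 8, |A ∩ B| = 4; needs |A ∩ B| / |A| < 3/5 — true.
(d) west: |A| = 9, |A ∩ B| = 4; needs |A ∩ B| < |A ∖ B| — true.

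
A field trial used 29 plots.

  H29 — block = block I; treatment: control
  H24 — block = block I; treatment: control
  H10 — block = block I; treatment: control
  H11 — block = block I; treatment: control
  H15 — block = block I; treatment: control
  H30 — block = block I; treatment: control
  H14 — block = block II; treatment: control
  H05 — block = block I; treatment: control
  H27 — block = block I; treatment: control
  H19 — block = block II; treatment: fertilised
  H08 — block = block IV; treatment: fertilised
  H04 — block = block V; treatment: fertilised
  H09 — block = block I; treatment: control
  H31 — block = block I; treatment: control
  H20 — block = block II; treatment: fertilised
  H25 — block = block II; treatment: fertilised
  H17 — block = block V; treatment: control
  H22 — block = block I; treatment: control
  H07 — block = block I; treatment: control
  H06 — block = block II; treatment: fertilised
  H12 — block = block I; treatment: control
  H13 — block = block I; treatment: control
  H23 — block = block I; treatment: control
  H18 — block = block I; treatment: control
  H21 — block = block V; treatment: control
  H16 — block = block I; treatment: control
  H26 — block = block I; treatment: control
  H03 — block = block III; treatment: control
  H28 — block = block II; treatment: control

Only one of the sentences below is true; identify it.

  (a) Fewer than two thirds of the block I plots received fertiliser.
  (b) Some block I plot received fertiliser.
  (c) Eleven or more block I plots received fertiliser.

|A| = 18, |A ∩ B| = 0, |A ∖ B| = 18.
(a) requires |A ∩ B| / |A| < 2/3: true.
(b) requires A ∩ B ≠ ∅ (|A ∩ B| ≥ 1): false.
(c) requires |A ∩ B| ≥ 11: false.

(a)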